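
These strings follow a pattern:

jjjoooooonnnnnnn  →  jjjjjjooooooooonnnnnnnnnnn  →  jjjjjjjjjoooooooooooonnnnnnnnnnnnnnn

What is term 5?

The n-th term is 3n j's then 3n+3 o's then 4n+3 n's (n = 1, 2, …).
At n = 5 the blocks have lengths 15, 18, 23.

jjjjjjjjjjjjjjjoooooooooooooooooonnnnnnnnnnnnnnnnnnnnnnn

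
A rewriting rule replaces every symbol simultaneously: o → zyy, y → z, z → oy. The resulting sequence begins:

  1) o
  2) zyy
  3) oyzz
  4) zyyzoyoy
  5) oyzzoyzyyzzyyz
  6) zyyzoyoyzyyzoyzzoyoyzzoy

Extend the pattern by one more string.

Applying the rule to each of the 24 symbols of zyyzoyoyzyyzoyzzoyoyzzoy gives the pieces oy z z oy zyy z zyy z oy z z oy zyy z oy oy zyy z zyy z oy oy zyy z, which concatenate to the answer.

oyzzoyzyyzzyyzoyzzoyzyyzoyoyzyyzzyyzoyoyzyyz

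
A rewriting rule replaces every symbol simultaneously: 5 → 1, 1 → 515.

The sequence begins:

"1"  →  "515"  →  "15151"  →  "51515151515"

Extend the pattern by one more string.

Apply φ to 51515151515 symbol by symbol: 5→1, 1→515, 5→1, 1→515, 5→1, 1→515, 5→1, 1→515, 5→1, 1→515, 5→1; joined: 1 515 1 515 1 515 1 515 1 515 1.

151515151515151515151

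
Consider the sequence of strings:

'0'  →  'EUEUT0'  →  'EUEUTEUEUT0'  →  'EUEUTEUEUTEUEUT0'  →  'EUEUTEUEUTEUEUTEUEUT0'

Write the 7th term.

EUEUTEUEUTEUEUTEUEUTEUEUTEUEUT0

Each term is the previous one with EUEUT prepended.
From EUEUTEUEUTEUEUTEUEUT0, 2 further steps: EUEUTEUEUTEUEUTEUEUT0 → EUEUTEUEUTEUEUTEUEUTEUEUT0 → (answer).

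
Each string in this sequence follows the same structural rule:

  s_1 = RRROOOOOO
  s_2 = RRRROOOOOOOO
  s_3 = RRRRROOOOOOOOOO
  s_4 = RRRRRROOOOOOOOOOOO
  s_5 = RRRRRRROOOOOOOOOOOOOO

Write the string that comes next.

RRRRRRRROOOOOOOOOOOOOOOO

Each string has the form R^{n} O^{2n}, where the shown terms are n = 3, 4, 5, 6, 7.
For the next term, n = 8, so the run lengths are 8, 16.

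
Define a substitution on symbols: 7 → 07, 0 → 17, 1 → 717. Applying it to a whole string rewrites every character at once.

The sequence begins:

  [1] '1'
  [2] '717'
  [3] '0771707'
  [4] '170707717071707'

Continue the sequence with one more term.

Rewriting the 15 symbols of 170707717071707 one by one yields 717 07 17 07 17 07 07 717 07 17 07 717 07 17 07; concatenated:

717071707170707717071707717071707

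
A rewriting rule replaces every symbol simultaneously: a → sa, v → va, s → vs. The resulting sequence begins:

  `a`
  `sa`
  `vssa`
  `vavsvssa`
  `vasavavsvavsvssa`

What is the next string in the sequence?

Replace each of the 16 characters of vasavavsvavsvssa in place — va sa vs sa va sa va vs va sa va vs va vs vs sa — and concatenate.

vasavssavasavavsvasavavsvavsvssa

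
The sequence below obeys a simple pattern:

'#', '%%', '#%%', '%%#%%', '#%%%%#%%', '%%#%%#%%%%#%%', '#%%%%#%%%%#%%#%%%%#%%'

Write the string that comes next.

This is a Fibonacci-style word recurrence s(k) = s(k−2)·s(k−1): e.g. #·%% = #%%.
Continuing: %%#%%#%%%%#%% · #%%%%#%%%%#%%#%%%%#%% gives term 8.

%%#%%#%%%%#%%#%%%%#%%%%#%%#%%%%#%%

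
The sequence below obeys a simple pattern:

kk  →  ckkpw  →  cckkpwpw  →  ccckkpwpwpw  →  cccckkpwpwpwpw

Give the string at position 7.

cccccckkpwpwpwpwpwpw

s(k+1) = c·s(k)·pw, so each term gains c as a prefix and pw as a suffix.
From cccckkpwpwpwpw, 2 further steps: cccckkpwpwpwpw → ccccckkpwpwpwpwpw → (answer).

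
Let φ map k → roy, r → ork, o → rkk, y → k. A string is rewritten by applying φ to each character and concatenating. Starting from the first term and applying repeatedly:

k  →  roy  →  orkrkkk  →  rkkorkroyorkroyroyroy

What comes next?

φ(rkkorkroyorkroyroyroy) expands symbol-by-symbol to ork roy roy rkk ork roy ork rkk k rkk ork roy ork rkk k ork rkk k ork rkk k; joining the 21 pieces gives the next term.

orkroyroyrkkorkroyorkrkkkrkkorkroyorkrkkkorkrkkkorkrkkk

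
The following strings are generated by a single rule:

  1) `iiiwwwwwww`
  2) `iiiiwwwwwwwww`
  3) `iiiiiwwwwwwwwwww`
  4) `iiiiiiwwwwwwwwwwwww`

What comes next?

iiiiiiiwwwwwwwwwwwwwww

Reading off run lengths: i runs 3, 4, 5, 6; w runs 7, 9, 11, 13 — each is linear in n, where the shown terms are n = 3, 4, 5, 6.
For the next term, n = 7, so the run lengths are 7, 15.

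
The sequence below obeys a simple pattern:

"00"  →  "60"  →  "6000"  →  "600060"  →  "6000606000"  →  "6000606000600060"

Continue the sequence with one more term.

From term 3 onward, concatenate the last term with the second-to-last: 60·00 = 6000, 6000·60 = 600060, …
Continuing: 6000606000600060 · 6000606000 gives term 7.

60006060006000606000606000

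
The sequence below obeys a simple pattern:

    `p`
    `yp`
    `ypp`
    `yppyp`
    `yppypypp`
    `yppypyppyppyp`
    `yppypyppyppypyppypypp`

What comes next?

This is a Fibonacci-style word recurrence s(k) = s(k−1)·s(k−2): e.g. yp·p = ypp.
So term 8 is yppypyppyppypyppypypp·yppypyppyppyp.

yppypyppyppypyppypyppyppypyppyppyp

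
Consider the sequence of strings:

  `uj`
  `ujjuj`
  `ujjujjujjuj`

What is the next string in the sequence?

Every step duplicates the string with 'j' between the halves.
Doubling ujjujjujjuj with 'j' between the halves:

ujjujjujjujjujjujjujjuj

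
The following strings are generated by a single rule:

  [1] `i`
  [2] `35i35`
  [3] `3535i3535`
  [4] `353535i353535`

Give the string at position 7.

Each term wraps the previous one in 35 on the left and 35 on the right.
From 353535i353535, 3 further steps: 353535i353535 → 35353535i35353535 → 3535353535i3535353535 → (answer).

353535353535i353535353535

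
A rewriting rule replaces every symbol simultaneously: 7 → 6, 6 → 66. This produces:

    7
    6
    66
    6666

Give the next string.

Apply φ to 6666 symbol by symbol: 6→66, 6→66, 6→66, 6→66; joined: 66 66 66 66.

66666666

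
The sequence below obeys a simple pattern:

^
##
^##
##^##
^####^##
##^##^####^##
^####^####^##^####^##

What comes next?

##^##^####^##^####^####^##^####^##

Each term (from the third on) is the two preceding terms concatenated in order: term 3 = ^·## = ^##.
Continuing: ##^##^####^## · ^####^####^##^####^## gives term 8.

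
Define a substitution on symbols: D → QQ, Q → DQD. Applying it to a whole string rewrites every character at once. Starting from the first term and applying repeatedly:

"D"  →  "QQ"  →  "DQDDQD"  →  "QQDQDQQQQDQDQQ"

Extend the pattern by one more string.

DQDDQDQQDQDQQDQDDQDDQDDQDQQDQDQQDQDDQD

Applying the rule to each of the 14 symbols of QQDQDQQQQDQDQQ gives the pieces DQD DQD QQ DQD QQ DQD DQD DQD DQD QQ DQD QQ DQD DQD, which concatenate to the answer.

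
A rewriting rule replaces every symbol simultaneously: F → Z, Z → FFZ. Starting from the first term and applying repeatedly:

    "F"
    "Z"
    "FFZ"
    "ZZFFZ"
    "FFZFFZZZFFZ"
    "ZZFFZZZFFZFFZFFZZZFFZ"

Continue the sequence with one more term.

Rewriting the 21 symbols of ZZFFZZZFFZFFZFFZZZFFZ one by one yields FFZ FFZ Z Z FFZ FFZ FFZ Z Z FFZ Z Z FFZ Z Z FFZ FFZ FFZ Z Z FFZ; concatenated:

FFZFFZZZFFZFFZFFZZZFFZZZFFZZZFFZFFZFFZZZFFZ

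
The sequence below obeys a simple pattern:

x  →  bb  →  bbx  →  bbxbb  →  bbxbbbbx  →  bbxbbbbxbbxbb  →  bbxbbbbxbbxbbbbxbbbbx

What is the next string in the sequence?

This is a Fibonacci-style word recurrence s(k) = s(k−1)·s(k−2): e.g. bb·x = bbx.
So term 8 is bbxbbbbxbbxbbbbxbbbbx·bbxbbbbxbbxbb.

bbxbbbbxbbxbbbbxbbbbxbbxbbbbxbbxbb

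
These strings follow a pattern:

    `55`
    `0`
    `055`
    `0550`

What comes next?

0550055

From term 3 onward, concatenate the last term with the second-to-last: 0·55 = 055, 055·0 = 0550, …
The next term joins 0550 and 055.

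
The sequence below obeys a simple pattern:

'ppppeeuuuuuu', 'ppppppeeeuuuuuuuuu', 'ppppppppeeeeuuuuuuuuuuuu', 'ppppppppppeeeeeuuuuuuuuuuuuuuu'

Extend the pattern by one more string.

Reading off run lengths: p runs 4, 6, 8, 10; e runs 2, 3, 4, 5; u runs 6, 9, 12, 15 — each is linear in n, where the shown terms are n = 2, 3, 4, 5.
For the next term, n = 6, so the run lengths are 12, 6, 18.

ppppppppppppeeeeeeuuuuuuuuuuuuuuuuuu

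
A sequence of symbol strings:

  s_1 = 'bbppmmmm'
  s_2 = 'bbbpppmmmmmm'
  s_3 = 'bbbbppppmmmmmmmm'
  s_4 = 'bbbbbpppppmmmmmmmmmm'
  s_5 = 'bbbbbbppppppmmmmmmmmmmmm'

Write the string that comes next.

bbbbbbbpppppppmmmmmmmmmmmmmm

Term n consists of n+1 b's, followed by n+1 p's, followed by 2n+2 m's (n = 1, 2, …).
Setting n = 6 gives 7, 7, 14 characters in each block.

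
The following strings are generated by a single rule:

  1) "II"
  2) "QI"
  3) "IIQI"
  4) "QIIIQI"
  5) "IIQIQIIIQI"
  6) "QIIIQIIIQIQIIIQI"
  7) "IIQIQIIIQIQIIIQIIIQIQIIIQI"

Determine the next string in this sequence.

QIIIQIIIQIQIIIQIIIQIQIIIQIQIIIQIIIQIQIIIQI

This is a Fibonacci-style word recurrence s(k) = s(k−2)·s(k−1): e.g. II·QI = IIQI.
Continuing: QIIIQIIIQIQIIIQI · IIQIQIIIQIQIIIQIIIQIQIIIQI gives term 8.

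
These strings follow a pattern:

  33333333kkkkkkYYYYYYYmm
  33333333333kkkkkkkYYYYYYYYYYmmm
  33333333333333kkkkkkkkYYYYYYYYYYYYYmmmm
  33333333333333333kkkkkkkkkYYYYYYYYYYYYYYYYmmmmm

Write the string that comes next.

33333333333333333333kkkkkkkkkkYYYYYYYYYYYYYYYYYYYmmmmmm

Each string has the form 3^{3n-1} k^{n+3} Y^{3n-2} m^{n-1}, where the shown terms are n = 3, 4, 5, 6.
Setting n = 7 gives 20, 10, 19, 6 characters in each block.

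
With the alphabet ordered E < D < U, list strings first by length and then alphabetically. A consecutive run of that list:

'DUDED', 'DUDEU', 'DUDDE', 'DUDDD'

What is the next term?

DUDDU

Find the rightmost character of DUDDD below U, bump it to the next letter, and reset everything to its right to E.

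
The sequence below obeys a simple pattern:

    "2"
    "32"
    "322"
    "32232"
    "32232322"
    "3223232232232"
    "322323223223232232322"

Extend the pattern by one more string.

Each term (from the third on) is the previous term followed by the one before it: term 3 = 32·2 = 322.
So term 8 is 322323223223232232322·3223232232232.

3223232232232322323223223232232232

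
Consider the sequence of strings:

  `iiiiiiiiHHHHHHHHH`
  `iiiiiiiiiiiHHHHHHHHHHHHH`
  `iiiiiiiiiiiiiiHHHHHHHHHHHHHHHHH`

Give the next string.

iiiiiiiiiiiiiiiiiHHHHHHHHHHHHHHHHHHHHH

Each string has the form i^{3n+2} H^{4n+1}, where the shown terms are n = 2, 3, 4.
For the next term, n = 5, so the run lengths are 17, 21.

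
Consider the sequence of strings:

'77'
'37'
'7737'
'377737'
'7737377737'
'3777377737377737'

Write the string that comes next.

77373777373777377737377737

Each term (from the third on) is the two preceding terms concatenated in order: term 3 = 77·37 = 7737.
The next term joins 7737377737 and 3777377737377737.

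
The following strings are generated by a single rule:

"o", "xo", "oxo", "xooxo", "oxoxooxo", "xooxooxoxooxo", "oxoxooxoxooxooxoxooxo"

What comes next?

xooxooxoxooxooxoxooxoxooxooxoxooxo

From term 3 onward, concatenate the second-to-last term with the last: o·xo = oxo, xo·oxo = xooxo, …
So term 8 is xooxooxoxooxo·oxoxooxoxooxooxoxooxo.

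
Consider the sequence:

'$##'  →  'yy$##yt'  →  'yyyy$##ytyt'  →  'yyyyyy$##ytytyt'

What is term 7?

Each term wraps the previous one in yy on the left and yt on the right.
From yyyyyy$##ytytyt, 3 further steps: yyyyyy$##ytytyt → yyyyyyyy$##ytytytyt → yyyyyyyyyy$##ytytytytyt → (answer).

yyyyyyyyyyyy$##ytytytytytyt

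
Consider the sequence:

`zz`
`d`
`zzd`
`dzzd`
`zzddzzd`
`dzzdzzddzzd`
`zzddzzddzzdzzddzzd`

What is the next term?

Each term (from the third on) is the two preceding terms concatenated in order: term 3 = zz·d = zzd.
The next term joins dzzdzzddzzd and zzddzzddzzdzzddzzd.

dzzdzzddzzdzzddzzddzzdzzddzzd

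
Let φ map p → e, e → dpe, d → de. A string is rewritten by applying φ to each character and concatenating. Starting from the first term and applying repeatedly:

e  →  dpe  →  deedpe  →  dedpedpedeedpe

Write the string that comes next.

Rewriting the 14 symbols of dedpedpedeedpe one by one yields de dpe de e dpe de e dpe de dpe dpe de e dpe; concatenated:

dedpedeedpedeedpededpedpedeedpe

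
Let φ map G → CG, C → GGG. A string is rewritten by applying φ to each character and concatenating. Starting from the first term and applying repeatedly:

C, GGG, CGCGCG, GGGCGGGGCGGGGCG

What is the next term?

Rewriting the 15 symbols of GGGCGGGGCGGGGCG one by one yields CG CG CG GGG CG CG CG CG GGG CG CG CG CG GGG CG; concatenated:

CGCGCGGGGCGCGCGCGGGGCGCGCGCGGGGCG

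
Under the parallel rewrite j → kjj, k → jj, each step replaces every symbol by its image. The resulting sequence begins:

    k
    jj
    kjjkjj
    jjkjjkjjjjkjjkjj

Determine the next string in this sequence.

Rewriting the 16 symbols of jjkjjkjjjjkjjkjj one by one yields kjj kjj jj kjj kjj jj kjj kjj kjj kjj jj kjj kjj jj kjj kjj; concatenated:

kjjkjjjjkjjkjjjjkjjkjjkjjkjjjjkjjkjjjjkjjkjj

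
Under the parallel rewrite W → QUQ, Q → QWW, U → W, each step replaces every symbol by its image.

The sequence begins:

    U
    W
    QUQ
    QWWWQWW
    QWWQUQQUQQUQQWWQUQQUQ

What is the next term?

φ(QWWQUQQUQQUQQWWQUQQUQ) expands symbol-by-symbol to QWW QUQ QUQ QWW W QWW QWW W QWW QWW W QWW QWW QUQ QUQ QWW W QWW QWW W QWW; joining the 21 pieces gives the next term.

QWWQUQQUQQWWWQWWQWWWQWWQWWWQWWQWWQUQQUQQWWWQWWQWWWQWW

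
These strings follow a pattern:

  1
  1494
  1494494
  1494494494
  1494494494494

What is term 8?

1494494494494494494494

The strings grow by a fixed suffix 494 each time.
From 1494494494494, 3 further steps: 1494494494494 → 1494494494494494 → 1494494494494494494 → (answer).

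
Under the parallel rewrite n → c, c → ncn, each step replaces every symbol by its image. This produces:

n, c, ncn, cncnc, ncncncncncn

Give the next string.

cncncncncncncncncncnc

Expanding ncncncncncn: n→c, c→ncn, n→c, c→ncn, n→c, c→ncn, n→c, c→ncn, n→c, c→ncn, n→c. Concatenated: c ncn c ncn c ncn c ncn c ncn c.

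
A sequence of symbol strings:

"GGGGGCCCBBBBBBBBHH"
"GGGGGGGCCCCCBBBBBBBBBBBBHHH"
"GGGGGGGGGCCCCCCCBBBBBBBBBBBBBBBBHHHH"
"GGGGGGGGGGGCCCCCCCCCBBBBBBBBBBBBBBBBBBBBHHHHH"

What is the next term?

GGGGGGGGGGGGGCCCCCCCCCCCBBBBBBBBBBBBBBBBBBBBBBBBHHHHHH

Reading off run lengths: G runs 5, 7, 9, 11; C runs 3, 5, 7, 9; B runs 8, 12, 16, 20; H runs 2, 3, 4, 5 — each is linear in n, where the shown terms are n = 2, 3, 4, 5.
At n = 6 the blocks have lengths 13, 11, 24, 6.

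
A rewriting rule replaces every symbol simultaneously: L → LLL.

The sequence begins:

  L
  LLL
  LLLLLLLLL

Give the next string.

LLLLLLLLLLLLLLLLLLLLLLLLLLL

Expanding LLLLLLLLL: L→LLL, L→LLL, L→LLL, L→LLL, L→LLL, L→LLL, L→LLL, L→LLL, L→LLL. Concatenated: LLL LLL LLL LLL LLL LLL LLL LLL LLL.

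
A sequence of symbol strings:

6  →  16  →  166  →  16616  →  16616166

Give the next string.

1661616616616

Each term (from the third on) is the previous term followed by the one before it: term 3 = 16·6 = 166.
Continuing: 16616166 · 16616 gives term 6.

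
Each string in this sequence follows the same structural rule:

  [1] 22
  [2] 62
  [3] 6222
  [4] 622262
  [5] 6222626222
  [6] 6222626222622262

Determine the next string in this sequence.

From term 3 onward, concatenate the last term with the second-to-last: 62·22 = 6222, 6222·62 = 622262, …
So term 7 is 6222626222622262·6222626222.

62226262226222626222626222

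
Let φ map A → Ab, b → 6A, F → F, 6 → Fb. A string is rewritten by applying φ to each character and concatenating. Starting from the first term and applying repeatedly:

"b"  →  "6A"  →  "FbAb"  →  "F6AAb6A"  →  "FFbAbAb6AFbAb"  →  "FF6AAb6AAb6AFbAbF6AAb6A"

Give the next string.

Rewriting the 23 symbols of FF6AAb6AAb6AFbAbF6AAb6A one by one yields F F Fb Ab Ab 6A Fb Ab Ab 6A Fb Ab F 6A Ab 6A F Fb Ab Ab 6A Fb Ab; concatenated:

FFFbAbAb6AFbAbAb6AFbAbF6AAb6AFFbAbAb6AFbAb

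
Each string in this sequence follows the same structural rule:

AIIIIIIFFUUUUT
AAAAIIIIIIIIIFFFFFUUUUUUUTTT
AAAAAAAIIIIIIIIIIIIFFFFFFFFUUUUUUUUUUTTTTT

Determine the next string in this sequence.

AAAAAAAAAAIIIIIIIIIIIIIIIFFFFFFFFFFFUUUUUUUUUUUUUTTTTTTT

Each string has the form A^{3n-2} I^{3n+3} F^{3n-1} U^{3n+1} T^{2n-1} (n = 1, 2, …).
Setting n = 4 gives 10, 15, 11, 13, 7 characters in each block.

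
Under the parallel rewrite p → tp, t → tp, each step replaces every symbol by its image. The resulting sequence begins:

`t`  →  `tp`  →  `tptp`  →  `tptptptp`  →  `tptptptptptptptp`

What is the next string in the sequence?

φ(tptptptptptptptp) expands symbol-by-symbol to tp tp tp tp tp tp tp tp tp tp tp tp tp tp tp tp; joining the 16 pieces gives the next term.

tptptptptptptptptptptptptptptptp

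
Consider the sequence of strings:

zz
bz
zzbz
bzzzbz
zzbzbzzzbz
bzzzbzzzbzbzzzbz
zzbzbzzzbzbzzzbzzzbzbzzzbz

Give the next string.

bzzzbzzzbzbzzzbzzzbzbzzzbzbzzzbzzzbzbzzzbz

From term 3 onward, concatenate the second-to-last term with the last: zz·bz = zzbz, bz·zzbz = bzzzbz, …
So term 8 is bzzzbzzzbzbzzzbz·zzbzbzzzbzbzzzbzzzbzbzzzbz.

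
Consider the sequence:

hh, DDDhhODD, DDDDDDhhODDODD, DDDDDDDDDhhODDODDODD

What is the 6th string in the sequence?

Every step adds DDD to the front and ODD to the end of the previous string.
From DDDDDDDDDhhODDODDODD, 2 further steps: DDDDDDDDDhhODDODDODD → DDDDDDDDDDDDhhODDODDODDODD → (answer).

DDDDDDDDDDDDDDDhhODDODDODDODDODD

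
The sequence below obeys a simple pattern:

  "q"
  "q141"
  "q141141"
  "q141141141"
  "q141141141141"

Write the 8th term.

q141141141141141141141

The strings grow by a fixed suffix 141 each time.
From q141141141141, 3 further steps: q141141141141 → q141141141141141 → q141141141141141141 → (answer).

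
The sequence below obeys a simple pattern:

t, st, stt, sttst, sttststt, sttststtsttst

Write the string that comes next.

Each term (from the third on) is the previous term followed by the one before it: term 3 = st·t = stt.
Continuing: sttststtsttst · sttststt gives term 7.

sttststtsttststtststt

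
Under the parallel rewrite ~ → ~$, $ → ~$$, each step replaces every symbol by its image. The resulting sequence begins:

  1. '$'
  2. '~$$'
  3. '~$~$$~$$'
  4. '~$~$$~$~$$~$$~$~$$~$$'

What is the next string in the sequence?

~$~$$~$~$$~$$~$~$$~$~$$~$$~$~$$~$$~$~$$~$~$$~$$~$~$$~$$

φ(~$~$$~$~$$~$$~$~$$~$$) expands symbol-by-symbol to ~$ ~$$ ~$ ~$$ ~$$ ~$ ~$$ ~$ ~$$ ~$$ ~$ ~$$ ~$$ ~$ ~$$ ~$ ~$$ ~$$ ~$ ~$$ ~$$; joining the 21 pieces gives the next term.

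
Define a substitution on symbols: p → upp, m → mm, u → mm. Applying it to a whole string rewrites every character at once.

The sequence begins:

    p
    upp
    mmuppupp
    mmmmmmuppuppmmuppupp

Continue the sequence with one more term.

Replace each of the 20 characters of mmmmmmuppuppmmuppupp in place — mm mm mm mm mm mm mm upp upp mm upp upp mm mm mm upp upp mm upp upp — and concatenate.

mmmmmmmmmmmmmmuppuppmmuppuppmmmmmmuppuppmmuppupp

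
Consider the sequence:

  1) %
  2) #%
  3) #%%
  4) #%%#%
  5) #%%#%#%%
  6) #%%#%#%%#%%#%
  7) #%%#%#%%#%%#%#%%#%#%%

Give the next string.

#%%#%#%%#%%#%#%%#%#%%#%%#%#%%#%%#%

This is a Fibonacci-style word recurrence s(k) = s(k−1)·s(k−2): e.g. #%·% = #%%.
So term 8 is #%%#%#%%#%%#%#%%#%#%%·#%%#%#%%#%%#%.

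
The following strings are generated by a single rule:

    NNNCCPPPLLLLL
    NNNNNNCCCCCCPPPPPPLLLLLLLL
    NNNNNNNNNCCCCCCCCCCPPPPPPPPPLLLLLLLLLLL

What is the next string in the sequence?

The n-th term is 3n N's then 4n-2 C's then 3n P's then 3n+2 L's (n = 1, 2, …).
For the next term, n = 4, so the run lengths are 12, 14, 12, 14.

NNNNNNNNNNNNCCCCCCCCCCCCCCPPPPPPPPPPPPLLLLLLLLLLLLLL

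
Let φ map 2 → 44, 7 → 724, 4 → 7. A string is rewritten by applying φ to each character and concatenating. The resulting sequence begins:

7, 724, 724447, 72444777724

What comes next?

Rewriting each symbol of 72444777724: 7→724, 2→44, 4→7, 4→7, 4→7, 7→724, 7→724, 7→724, 7→724, 2→44, 4→7, which concatenates to 724 44 7 7 7 724 724 724 724 44 7.

72444777724724724724447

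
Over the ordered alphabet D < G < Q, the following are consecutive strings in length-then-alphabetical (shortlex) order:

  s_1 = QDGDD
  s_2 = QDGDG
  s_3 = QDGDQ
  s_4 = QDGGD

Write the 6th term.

QDGGQ

Stepping forward 2 times from QDGGD: QDGGD → QDGGG, then the target.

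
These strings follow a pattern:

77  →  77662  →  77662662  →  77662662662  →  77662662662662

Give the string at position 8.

77662662662662662662662

Each term is the previous one with 662 appended.
From 77662662662662, 3 further steps: 77662662662662 → 77662662662662662 → 77662662662662662662 → (answer).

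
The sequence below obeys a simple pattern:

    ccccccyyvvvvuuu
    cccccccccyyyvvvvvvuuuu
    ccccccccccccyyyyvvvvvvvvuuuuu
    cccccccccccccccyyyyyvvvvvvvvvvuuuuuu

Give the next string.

ccccccccccccccccccyyyyyyvvvvvvvvvvvvuuuuuuu

Reading off run lengths: c runs 6, 9, 12, 15; y runs 2, 3, 4, 5; v runs 4, 6, 8, 10; u runs 3, 4, 5, 6 — each is linear in n, where the shown terms are n = 2, 3, 4, 5.
Setting n = 6 gives 18, 6, 12, 7 characters in each block.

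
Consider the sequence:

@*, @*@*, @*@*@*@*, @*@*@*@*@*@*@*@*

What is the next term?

Every step duplicates the string.
So the next term is two copies of @*@*@*@*@*@*@*@*.

@*@*@*@*@*@*@*@*@*@*@*@*@*@*@*@*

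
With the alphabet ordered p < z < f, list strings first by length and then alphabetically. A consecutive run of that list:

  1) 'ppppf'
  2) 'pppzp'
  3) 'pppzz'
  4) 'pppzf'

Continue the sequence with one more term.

pppfp

The successor of pppzf increments the rightmost position that isn't already f and resets every position after it to p.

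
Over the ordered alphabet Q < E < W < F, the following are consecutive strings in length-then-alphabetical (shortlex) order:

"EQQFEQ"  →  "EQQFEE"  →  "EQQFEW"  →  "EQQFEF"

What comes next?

EQQFWQ

Find the rightmost character of EQQFEF below F, bump it to the next letter, and reset everything to its right to Q.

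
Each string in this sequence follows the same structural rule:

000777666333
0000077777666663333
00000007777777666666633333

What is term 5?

0000000000077777777777666666666663333333

Each string has the form 0^{2n+1} 7^{2n+1} 6^{2n+1} 3^{n+2} (n = 1, 2, …).
For term 5, n = 5, so the run lengths are 11, 11, 11, 7.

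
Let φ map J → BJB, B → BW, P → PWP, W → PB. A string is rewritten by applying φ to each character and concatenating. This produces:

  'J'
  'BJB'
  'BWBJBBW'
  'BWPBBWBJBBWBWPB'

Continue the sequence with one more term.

φ(BWPBBWBJBBWBWPB) expands symbol-by-symbol to BW PB PWP BW BW PB BW BJB BW BW PB BW PB PWP BW; joining the 15 pieces gives the next term.

BWPBPWPBWBWPBBWBJBBWBWPBBWPBPWPBW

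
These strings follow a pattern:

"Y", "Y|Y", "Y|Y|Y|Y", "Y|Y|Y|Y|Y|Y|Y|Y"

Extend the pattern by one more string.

s(k+1) = s(k)·|·s(k) — each term doubles the last with '|' between the halves.
One more doubling of Y|Y|Y|Y|Y|Y|Y|Y gives the answer.

Y|Y|Y|Y|Y|Y|Y|Y|Y|Y|Y|Y|Y|Y|Y|Y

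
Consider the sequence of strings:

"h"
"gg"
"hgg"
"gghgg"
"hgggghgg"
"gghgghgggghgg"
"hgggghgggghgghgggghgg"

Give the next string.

gghgghgggghgghgggghgggghgghgggghgg

Each term (from the third on) is the two preceding terms concatenated in order: term 3 = h·gg = hgg.
Continuing: gghgghgggghgg · hgggghgggghgghgggghgg gives term 8.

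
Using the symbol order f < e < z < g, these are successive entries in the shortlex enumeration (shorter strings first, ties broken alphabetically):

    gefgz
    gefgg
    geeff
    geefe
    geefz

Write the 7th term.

geeef

Continuing the enumeration 2 steps past geefz: geefz → geefg → (answer).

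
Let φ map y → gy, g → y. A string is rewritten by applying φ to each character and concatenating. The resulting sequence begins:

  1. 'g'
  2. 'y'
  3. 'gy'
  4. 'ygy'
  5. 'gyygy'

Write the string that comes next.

Rewriting each symbol of gyygy: g→y, y→gy, y→gy, g→y, y→gy, which concatenates to y gy gy y gy.

ygygyygy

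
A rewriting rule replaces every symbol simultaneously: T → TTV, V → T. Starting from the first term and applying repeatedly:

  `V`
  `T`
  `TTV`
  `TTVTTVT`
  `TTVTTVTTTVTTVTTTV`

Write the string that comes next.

Rewriting the 17 symbols of TTVTTVTTTVTTVTTTV one by one yields TTV TTV T TTV TTV T TTV TTV TTV T TTV TTV T TTV TTV TTV T; concatenated:

TTVTTVTTTVTTVTTTVTTVTTVTTTVTTVTTTVTTVTTVT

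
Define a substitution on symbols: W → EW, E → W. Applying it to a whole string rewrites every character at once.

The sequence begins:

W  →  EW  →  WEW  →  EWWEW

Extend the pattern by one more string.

Rewriting each symbol of EWWEW: E→W, W→EW, W→EW, E→W, W→EW, which concatenates to W EW EW W EW.

WEWEWWEW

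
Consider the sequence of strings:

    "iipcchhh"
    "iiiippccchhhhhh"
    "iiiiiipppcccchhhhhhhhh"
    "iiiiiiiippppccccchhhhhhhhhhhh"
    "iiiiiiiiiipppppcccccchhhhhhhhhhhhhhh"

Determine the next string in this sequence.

iiiiiiiiiiiippppppccccccchhhhhhhhhhhhhhhhhh

Reading off run lengths: i runs 2, 4, 6, 8, 10; p runs 1, 2, 3, 4, 5; c runs 2, 3, 4, 5, 6; h runs 3, 6, 9, 12, 15 — each is linear in n (n = 1, 2, …).
At n = 6 the blocks have lengths 12, 6, 7, 18.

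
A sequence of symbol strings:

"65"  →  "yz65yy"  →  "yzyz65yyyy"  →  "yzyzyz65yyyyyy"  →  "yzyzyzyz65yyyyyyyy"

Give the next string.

Each term wraps the previous one in yz on the left and yy on the right.
Applying this once more to yzyzyzyz65yyyyyyyy:

yzyzyzyzyz65yyyyyyyyyy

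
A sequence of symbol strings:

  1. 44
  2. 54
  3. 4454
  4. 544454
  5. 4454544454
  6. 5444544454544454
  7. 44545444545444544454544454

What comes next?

From term 3 onward, concatenate the second-to-last term with the last: 44·54 = 4454, 54·4454 = 544454, …
So term 8 is 5444544454544454·44545444545444544454544454.

544454445454445444545444545444544454544454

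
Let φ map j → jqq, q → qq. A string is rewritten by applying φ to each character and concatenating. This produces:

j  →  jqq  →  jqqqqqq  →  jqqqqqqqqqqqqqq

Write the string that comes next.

Applying the rule to each of the 15 symbols of jqqqqqqqqqqqqqq gives the pieces jqq qq qq qq qq qq qq qq qq qq qq qq qq qq qq, which concatenate to the answer.

jqqqqqqqqqqqqqqqqqqqqqqqqqqqqqq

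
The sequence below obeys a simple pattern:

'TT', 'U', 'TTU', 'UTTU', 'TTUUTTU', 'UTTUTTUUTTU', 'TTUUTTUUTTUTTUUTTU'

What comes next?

UTTUTTUUTTUTTUUTTUUTTUTTUUTTU

Each term (from the third on) is the two preceding terms concatenated in order: term 3 = TT·U = TTU.
Continuing: UTTUTTUUTTU · TTUUTTUUTTUTTUUTTU gives term 8.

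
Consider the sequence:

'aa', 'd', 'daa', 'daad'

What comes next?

This is a Fibonacci-style word recurrence s(k) = s(k−1)·s(k−2): e.g. d·aa = daa.
Continuing: daad · daa gives term 5.

daaddaa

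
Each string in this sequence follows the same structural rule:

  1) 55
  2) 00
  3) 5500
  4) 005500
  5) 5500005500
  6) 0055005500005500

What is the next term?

55000055000055005500005500

From term 3 onward, concatenate the second-to-last term with the last: 55·00 = 5500, 00·5500 = 005500, …
The next term joins 5500005500 and 0055005500005500.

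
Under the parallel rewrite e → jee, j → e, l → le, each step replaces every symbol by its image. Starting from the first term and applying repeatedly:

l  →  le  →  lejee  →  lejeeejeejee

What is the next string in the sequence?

lejeeejeejeejeeejeejeeejeejee

Rewriting each symbol of lejeeejeejee: l→le, e→jee, j→e, e→jee, e→jee, e→jee, j→e, e→jee, e→jee, j→e, e→jee, e→jee, which concatenates to le jee e jee jee jee e jee jee e jee jee.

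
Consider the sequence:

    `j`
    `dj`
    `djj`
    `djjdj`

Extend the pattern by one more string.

Each term (from the third on) is the previous term followed by the one before it: term 3 = dj·j = djj.
So term 5 is djjdj·djj.

djjdjdjj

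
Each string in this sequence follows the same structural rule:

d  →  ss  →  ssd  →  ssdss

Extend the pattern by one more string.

This is a Fibonacci-style word recurrence s(k) = s(k−1)·s(k−2): e.g. ss·d = ssd.
So term 5 is ssdss·ssd.

ssdssssd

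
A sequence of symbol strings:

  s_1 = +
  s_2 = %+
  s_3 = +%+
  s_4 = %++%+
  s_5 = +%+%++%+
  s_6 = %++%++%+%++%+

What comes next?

This is a Fibonacci-style word recurrence s(k) = s(k−2)·s(k−1): e.g. +·%+ = +%+.
So term 7 is +%+%++%+·%++%++%+%++%+.

+%+%++%+%++%++%+%++%+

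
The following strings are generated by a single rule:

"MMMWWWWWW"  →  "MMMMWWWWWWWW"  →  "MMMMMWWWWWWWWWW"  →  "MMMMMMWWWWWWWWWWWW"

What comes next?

MMMMMMMWWWWWWWWWWWWWW

The n-th term is n M's then 2n W's, where the shown terms are n = 3, 4, 5, 6.
Setting n = 7 gives 7, 14 characters in each block.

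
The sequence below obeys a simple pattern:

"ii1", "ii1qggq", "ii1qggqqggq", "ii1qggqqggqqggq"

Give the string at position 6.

ii1qggqqggqqggqqggqqggq

The strings grow by a fixed suffix qggq each time.
From ii1qggqqggqqggq, 2 further steps: ii1qggqqggqqggq → ii1qggqqggqqggqqggq → (answer).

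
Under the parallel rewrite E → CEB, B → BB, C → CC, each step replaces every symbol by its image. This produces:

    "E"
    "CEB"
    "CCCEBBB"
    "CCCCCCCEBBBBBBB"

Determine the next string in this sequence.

Rewriting the 15 symbols of CCCCCCCEBBBBBBB one by one yields CC CC CC CC CC CC CC CEB BB BB BB BB BB BB BB; concatenated:

CCCCCCCCCCCCCCCEBBBBBBBBBBBBBBB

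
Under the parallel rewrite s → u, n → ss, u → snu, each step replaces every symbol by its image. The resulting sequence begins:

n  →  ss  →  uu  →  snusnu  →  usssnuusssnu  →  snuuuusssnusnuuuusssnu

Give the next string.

Applying the rule to each of the 22 symbols of snuuuusssnusnuuuusssnu gives the pieces u ss snu snu snu snu u u u ss snu u ss snu snu snu snu u u u ss snu, which concatenate to the answer.

usssnusnusnusnuuuusssnuusssnusnusnusnuuuusssnu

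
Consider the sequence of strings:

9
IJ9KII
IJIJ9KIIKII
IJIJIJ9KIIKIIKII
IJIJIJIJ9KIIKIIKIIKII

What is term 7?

IJIJIJIJIJIJ9KIIKIIKIIKIIKIIKII

s(k+1) = IJ·s(k)·KII, so each term gains IJ as a prefix and KII as a suffix.
From IJIJIJIJ9KIIKIIKIIKII, 2 further steps: IJIJIJIJ9KIIKIIKIIKII → IJIJIJIJIJ9KIIKIIKIIKIIKII → (answer).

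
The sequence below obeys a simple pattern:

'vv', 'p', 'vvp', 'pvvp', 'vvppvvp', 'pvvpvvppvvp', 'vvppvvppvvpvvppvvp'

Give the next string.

Each term (from the third on) is the two preceding terms concatenated in order: term 3 = vv·p = vvp.
So term 8 is pvvpvvppvvp·vvppvvppvvpvvppvvp.

pvvpvvppvvpvvppvvppvvpvvppvvp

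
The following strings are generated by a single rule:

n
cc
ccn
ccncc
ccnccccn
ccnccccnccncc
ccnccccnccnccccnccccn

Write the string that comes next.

From term 3 onward, concatenate the last term with the second-to-last: cc·n = ccn, ccn·cc = ccncc, …
So term 8 is ccnccccnccnccccnccccn·ccnccccnccncc.

ccnccccnccnccccnccccnccnccccnccncc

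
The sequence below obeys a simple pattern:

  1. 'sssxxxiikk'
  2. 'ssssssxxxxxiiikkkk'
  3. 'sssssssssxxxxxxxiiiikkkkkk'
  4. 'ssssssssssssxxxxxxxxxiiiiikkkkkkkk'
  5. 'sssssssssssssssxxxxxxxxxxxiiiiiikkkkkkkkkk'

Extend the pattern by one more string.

Term n consists of 3n s's, followed by 2n+1 x's, followed by n+1 i's, followed by 2n k's (n = 1, 2, …).
At n = 6 the blocks have lengths 18, 13, 7, 12.

ssssssssssssssssssxxxxxxxxxxxxxiiiiiiikkkkkkkkkkkk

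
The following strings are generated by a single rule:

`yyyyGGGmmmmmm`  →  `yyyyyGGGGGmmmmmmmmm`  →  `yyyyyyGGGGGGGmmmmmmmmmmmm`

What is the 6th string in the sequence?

Term n consists of n+2 y's, followed by 2n-1 G's, followed by 3n m's, where the shown terms are n = 2, 3, 4.
Setting n = 7 gives 9, 13, 21 characters in each block.

yyyyyyyyyGGGGGGGGGGGGGmmmmmmmmmmmmmmmmmmmmm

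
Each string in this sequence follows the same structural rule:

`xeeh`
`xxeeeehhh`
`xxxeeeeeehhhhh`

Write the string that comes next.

xxxxeeeeeeeehhhhhhh

Each string has the form x^{n} e^{2n} h^{2n-1} (n = 1, 2, …).
Setting n = 4 gives 4, 8, 7 characters in each block.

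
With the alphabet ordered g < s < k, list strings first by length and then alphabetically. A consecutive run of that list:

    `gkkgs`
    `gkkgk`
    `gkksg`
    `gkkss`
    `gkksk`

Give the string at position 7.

gkkks

Continuing the enumeration 2 steps past gkksk: gkksk → gkkkg → (answer).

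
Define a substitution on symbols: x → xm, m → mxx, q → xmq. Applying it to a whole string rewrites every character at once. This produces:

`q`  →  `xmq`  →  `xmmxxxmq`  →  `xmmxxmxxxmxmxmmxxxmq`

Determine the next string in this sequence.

Rewriting the 20 symbols of xmmxxmxxxmxmxmmxxxmq one by one yields xm mxx mxx xm xm mxx xm xm xm mxx xm mxx xm mxx mxx xm xm xm mxx xmq; concatenated:

xmmxxmxxxmxmmxxxmxmxmmxxxmmxxxmmxxmxxxmxmxmmxxxmq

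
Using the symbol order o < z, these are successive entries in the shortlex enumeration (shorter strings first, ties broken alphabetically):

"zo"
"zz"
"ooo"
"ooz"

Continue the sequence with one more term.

ozo

Find the rightmost character of ooz below z, bump it to the next letter, and reset everything to its right to o.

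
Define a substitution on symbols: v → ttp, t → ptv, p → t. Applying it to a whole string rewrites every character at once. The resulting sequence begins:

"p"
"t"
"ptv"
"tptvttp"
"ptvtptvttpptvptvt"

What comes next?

φ(ptvtptvttpptvptvt) expands symbol-by-symbol to t ptv ttp ptv t ptv ttp ptv ptv t t ptv ttp t ptv ttp ptv; joining the 17 pieces gives the next term.

tptvttpptvtptvttpptvptvttptvttptptvttpptv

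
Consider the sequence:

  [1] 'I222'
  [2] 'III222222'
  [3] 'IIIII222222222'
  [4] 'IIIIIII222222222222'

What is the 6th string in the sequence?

Each string has the form I^{2n-1} 2^{3n} (n = 1, 2, …).
At n = 6 the blocks have lengths 11, 18.

IIIIIIIIIII222222222222222222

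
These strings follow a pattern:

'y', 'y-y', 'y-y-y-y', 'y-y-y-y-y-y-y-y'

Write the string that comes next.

Every step duplicates the string with '-' between the halves.
Doubling y-y-y-y-y-y-y-y with '-' between the halves:

y-y-y-y-y-y-y-y-y-y-y-y-y-y-y-y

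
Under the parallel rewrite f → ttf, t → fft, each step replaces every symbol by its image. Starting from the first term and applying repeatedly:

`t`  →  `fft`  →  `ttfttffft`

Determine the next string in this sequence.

fftfftttffftfftttfttfttffft

Expanding ttfttffft: t→fft, t→fft, f→ttf, t→fft, t→fft, f→ttf, f→ttf, f→ttf, t→fft. Concatenated: fft fft ttf fft fft ttf ttf ttf fft.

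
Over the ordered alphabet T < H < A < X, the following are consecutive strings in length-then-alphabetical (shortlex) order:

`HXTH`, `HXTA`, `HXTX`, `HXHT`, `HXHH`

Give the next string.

Find the rightmost character of HXHH below X, bump it to the next letter, and reset everything to its right to T.

HXHA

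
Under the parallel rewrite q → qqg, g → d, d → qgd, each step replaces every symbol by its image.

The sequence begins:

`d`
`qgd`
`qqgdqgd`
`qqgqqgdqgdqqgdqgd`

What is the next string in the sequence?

φ(qqgqqgdqgdqqgdqgd) expands symbol-by-symbol to qqg qqg d qqg qqg d qgd qqg d qgd qqg qqg d qgd qqg d qgd; joining the 17 pieces gives the next term.

qqgqqgdqqgqqgdqgdqqgdqgdqqgqqgdqgdqqgdqgd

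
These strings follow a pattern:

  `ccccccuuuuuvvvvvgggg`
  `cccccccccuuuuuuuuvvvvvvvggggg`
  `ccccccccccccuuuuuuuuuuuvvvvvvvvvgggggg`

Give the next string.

cccccccccccccccuuuuuuuuuuuuuuvvvvvvvvvvvggggggg

The n-th term is 3n+3 c's then 3n+2 u's then 2n+3 v's then n+3 g's (n = 1, 2, …).
Setting n = 4 gives 15, 14, 11, 7 characters in each block.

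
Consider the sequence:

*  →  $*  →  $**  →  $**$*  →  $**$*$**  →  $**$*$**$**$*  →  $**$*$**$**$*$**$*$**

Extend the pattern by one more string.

From term 3 onward, concatenate the last term with the second-to-last: $*·* = $**, $**·$* = $**$*, …
The next term joins $**$*$**$**$*$**$*$** and $**$*$**$**$*.

$**$*$**$**$*$**$*$**$**$*$**$**$*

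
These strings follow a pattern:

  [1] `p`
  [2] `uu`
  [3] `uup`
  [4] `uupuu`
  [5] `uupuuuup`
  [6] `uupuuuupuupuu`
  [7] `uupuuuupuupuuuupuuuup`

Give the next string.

From term 3 onward, concatenate the last term with the second-to-last: uu·p = uup, uup·uu = uupuu, …
So term 8 is uupuuuupuupuuuupuuuup·uupuuuupuupuu.

uupuuuupuupuuuupuuuupuupuuuupuupuu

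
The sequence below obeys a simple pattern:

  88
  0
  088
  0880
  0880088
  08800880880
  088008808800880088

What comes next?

This is a Fibonacci-style word recurrence s(k) = s(k−1)·s(k−2): e.g. 0·88 = 088.
So term 8 is 088008808800880088·08800880880.

08800880880088008808800880880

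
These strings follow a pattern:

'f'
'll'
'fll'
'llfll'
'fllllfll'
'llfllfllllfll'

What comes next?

fllllfllllfllfllllfll

Each term (from the third on) is the two preceding terms concatenated in order: term 3 = f·ll = fll.
The next term joins fllllfll and llfllfllllfll.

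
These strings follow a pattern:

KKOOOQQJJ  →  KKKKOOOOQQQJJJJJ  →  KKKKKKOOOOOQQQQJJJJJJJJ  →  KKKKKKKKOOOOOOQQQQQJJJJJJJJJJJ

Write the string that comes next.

Each string has the form K^{2n} O^{n+2} Q^{n+1} J^{3n-1} (n = 1, 2, …).
For the next term, n = 5, so the run lengths are 10, 7, 6, 14.

KKKKKKKKKKOOOOOOOQQQQQQJJJJJJJJJJJJJJ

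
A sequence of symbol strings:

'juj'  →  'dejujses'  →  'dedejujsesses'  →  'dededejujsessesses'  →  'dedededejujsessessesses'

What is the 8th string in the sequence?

dededededededejujsessessessessessesses

Every step adds de to the front and ses to the end of the previous string.
From dedededejujsessessesses, 3 further steps: dedededejujsessessesses → dededededejujsessessessesses → dedededededejujsessessessessesses → (answer).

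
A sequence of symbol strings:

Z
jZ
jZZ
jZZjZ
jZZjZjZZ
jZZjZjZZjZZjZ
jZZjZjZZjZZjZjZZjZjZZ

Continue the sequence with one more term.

jZZjZjZZjZZjZjZZjZjZZjZZjZjZZjZZjZ

Each term (from the third on) is the previous term followed by the one before it: term 3 = jZ·Z = jZZ.
Continuing: jZZjZjZZjZZjZjZZjZjZZ · jZZjZjZZjZZjZ gives term 8.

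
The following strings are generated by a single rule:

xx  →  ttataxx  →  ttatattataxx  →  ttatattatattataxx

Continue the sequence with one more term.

Every step adds ttata at the front: s(k+1) = ttata·s(k).
So the next term is ttata·ttatattatattataxx.

ttatattatattatattataxx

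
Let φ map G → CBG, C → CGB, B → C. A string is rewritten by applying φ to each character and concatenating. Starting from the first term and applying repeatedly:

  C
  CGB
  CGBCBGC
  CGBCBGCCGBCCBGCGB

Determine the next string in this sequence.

Rewriting the 17 symbols of CGBCBGCCGBCCBGCGB one by one yields CGB CBG C CGB C CBG CGB CGB CBG C CGB CGB C CBG CGB CBG C; concatenated:

CGBCBGCCGBCCBGCGBCGBCBGCCGBCGBCCBGCGBCBGC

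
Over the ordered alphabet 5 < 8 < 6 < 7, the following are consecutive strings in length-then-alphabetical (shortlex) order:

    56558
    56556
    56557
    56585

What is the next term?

56588

The successor of 56585 increments the rightmost position that isn't already 7 and resets every position after it to 5.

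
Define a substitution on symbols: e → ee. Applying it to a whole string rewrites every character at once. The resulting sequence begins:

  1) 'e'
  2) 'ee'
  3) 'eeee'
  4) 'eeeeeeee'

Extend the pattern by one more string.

Apply φ to eeeeeeee symbol by symbol: e→ee, e→ee, e→ee, e→ee, e→ee, e→ee, e→ee, e→ee; joined: ee ee ee ee ee ee ee ee.

eeeeeeeeeeeeeeee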